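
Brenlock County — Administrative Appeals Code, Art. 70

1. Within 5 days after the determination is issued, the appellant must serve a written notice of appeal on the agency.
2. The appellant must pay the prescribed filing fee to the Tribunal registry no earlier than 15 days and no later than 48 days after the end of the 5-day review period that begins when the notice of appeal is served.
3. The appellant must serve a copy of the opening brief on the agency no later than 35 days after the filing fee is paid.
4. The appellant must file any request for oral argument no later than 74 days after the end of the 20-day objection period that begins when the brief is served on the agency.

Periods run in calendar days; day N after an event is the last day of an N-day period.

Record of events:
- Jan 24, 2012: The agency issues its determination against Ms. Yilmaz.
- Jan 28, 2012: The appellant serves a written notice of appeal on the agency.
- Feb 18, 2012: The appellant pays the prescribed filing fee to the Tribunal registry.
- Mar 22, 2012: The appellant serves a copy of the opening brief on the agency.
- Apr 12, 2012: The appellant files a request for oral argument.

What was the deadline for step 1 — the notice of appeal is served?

Step 1 runs from Jan 24, 2012, when the determination is issued. 5 days after Jan 24, 2012 is Jan 29, 2012.

Jan 29, 2012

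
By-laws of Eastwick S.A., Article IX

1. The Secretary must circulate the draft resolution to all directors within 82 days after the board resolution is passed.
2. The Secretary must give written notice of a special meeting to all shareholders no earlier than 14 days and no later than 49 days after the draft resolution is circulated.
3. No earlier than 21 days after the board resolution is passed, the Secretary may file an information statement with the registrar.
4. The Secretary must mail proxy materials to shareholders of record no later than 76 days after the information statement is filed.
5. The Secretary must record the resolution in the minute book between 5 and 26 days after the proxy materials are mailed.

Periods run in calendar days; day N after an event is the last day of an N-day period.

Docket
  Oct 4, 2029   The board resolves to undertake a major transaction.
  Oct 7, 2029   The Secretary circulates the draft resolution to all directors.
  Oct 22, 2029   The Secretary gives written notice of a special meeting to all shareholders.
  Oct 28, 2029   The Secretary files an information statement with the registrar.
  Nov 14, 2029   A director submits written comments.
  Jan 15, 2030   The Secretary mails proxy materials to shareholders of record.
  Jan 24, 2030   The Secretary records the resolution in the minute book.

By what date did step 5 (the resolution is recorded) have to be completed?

Feb 10, 2030

Step 5 runs from Jan 15, 2030, when the proxy materials are mailed. The window is 5–26 days after Jan 15, 2030; it closes on Feb 10, 2030.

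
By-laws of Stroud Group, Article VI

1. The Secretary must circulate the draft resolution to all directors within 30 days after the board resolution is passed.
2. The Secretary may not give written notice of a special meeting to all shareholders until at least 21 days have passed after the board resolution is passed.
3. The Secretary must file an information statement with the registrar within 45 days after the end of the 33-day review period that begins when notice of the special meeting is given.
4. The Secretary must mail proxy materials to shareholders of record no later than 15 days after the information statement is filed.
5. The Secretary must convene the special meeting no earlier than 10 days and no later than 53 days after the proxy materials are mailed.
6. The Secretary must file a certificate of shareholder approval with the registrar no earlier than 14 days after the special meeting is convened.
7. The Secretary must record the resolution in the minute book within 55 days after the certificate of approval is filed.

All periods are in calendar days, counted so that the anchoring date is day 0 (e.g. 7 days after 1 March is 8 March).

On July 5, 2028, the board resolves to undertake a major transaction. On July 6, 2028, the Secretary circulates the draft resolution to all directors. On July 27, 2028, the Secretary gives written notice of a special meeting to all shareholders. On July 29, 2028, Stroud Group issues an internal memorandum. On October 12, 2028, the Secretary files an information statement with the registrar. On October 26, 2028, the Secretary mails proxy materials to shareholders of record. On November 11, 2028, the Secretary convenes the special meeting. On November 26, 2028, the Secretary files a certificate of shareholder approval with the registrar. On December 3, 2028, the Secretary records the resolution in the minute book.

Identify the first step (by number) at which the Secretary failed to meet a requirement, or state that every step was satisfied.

Step 1 — counting 30 days from July 5, 2028 (when the board resolution is passed) gives a deadline of August 4, 2028; done July 6, 2028 — timely.
Step 2 — must wait 21 days from July 5, 2028 (when the board resolution is passed), so not before July 26, 2028; done July 27, 2028 — permitted.
Step 3 — counting 45 days from August 29, 2028 (end of the 33-day review period, which began when notice of the special meeting is given on July 27, 2028) gives a deadline of October 13, 2028; completed October 12, 2028, before the deadline.
Step 4 — counting 15 days from October 12, 2028 (when the information statement is filed) gives a deadline of October 27, 2028; October 26, 2028 is within that limit.
Step 5 — 10 and 53 days from October 26, 2028 (when the proxy materials are mailed) are November 5, 2028 and December 18, 2028 respectively; done November 11, 2028, which is between those dates.
Step 6 — must wait 14 days from November 11, 2028 (when the special meeting is convened), so not before November 25, 2028; November 26, 2028 is on or after that date.
Step 7 — counting 55 days from November 26, 2028 (when the certificate of approval is filed) gives a deadline of January 20, 2029; December 3, 2028 is within that limit.

None — every step was satisfied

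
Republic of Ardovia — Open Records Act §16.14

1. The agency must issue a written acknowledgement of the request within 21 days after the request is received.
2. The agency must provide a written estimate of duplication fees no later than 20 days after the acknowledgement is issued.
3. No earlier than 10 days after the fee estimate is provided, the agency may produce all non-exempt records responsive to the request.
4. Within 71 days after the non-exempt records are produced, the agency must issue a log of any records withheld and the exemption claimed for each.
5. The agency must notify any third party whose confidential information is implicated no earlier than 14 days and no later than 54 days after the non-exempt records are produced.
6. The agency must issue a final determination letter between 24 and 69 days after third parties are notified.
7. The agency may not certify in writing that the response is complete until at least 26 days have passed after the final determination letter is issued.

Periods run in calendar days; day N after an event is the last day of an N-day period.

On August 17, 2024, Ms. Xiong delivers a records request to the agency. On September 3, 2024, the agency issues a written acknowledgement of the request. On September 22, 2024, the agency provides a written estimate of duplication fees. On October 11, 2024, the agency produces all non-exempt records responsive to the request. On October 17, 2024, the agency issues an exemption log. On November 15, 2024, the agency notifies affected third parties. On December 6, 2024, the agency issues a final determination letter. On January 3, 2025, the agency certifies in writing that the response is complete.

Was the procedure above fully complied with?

Step 1: 21 days after August 17, 2024 (when the request is received) is September 7, 2024; September 3, 2024 is within that limit.
Step 2: 20 days after September 3, 2024 (when the acknowledgement is issued) is September 23, 2024; done September 22, 2024 — timely.
Step 3: the earliest permitted date is 10 days after September 22, 2024 (when the fee estimate is provided), i.e. October 2, 2024; done October 11, 2024 — permitted.
Step 4: 71 days after October 11, 2024 (when the non-exempt records are produced) is December 21, 2024; done October 17, 2024 — timely.
Step 5: the window is 14–54 days after October 11, 2024 (when the non-exempt records are produced), so October 25, 2024 through December 4, 2024; done November 15, 2024 — within the window.
Step 6: the window is 24–69 days after November 15, 2024 (when third parties are notified), so December 9, 2024 through January 23, 2025; done December 6, 2024 — 3 days before the window opened.
The procedure was therefore not followed at step 6.

No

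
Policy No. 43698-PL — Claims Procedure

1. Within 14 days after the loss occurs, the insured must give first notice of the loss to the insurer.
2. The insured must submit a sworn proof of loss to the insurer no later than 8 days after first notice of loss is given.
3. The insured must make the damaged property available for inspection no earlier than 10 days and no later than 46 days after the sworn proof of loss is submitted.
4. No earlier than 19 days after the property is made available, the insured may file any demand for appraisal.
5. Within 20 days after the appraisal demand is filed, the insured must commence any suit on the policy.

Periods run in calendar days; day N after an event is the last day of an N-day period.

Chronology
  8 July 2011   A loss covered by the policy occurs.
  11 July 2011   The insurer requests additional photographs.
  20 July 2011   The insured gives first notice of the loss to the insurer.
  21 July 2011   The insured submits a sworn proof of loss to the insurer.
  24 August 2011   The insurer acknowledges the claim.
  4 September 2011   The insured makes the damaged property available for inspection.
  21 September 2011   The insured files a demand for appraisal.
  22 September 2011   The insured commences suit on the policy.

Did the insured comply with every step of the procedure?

No

Step 1 — counting 14 days from 8 July 2011 (when the loss occurs) gives a deadline of 22 July 2011; completed 20 July 2011, before the deadline.
Step 2 — counting 8 days from 20 July 2011 (when first notice of loss is given) gives a deadline of 28 July 2011; done 21 July 2011 — timely.
Step 3 — 10 and 46 days from 21 July 2011 (when the sworn proof of loss is submitted) are 31 July 2011 and 5 September 2011 respectively; 4 September 2011 falls inside that range.
Step 4 — must wait 19 days from 4 September 2011 (when the property is made available), so not before 23 September 2011; 21 September 2011 is 2 days before the earliest permitted date.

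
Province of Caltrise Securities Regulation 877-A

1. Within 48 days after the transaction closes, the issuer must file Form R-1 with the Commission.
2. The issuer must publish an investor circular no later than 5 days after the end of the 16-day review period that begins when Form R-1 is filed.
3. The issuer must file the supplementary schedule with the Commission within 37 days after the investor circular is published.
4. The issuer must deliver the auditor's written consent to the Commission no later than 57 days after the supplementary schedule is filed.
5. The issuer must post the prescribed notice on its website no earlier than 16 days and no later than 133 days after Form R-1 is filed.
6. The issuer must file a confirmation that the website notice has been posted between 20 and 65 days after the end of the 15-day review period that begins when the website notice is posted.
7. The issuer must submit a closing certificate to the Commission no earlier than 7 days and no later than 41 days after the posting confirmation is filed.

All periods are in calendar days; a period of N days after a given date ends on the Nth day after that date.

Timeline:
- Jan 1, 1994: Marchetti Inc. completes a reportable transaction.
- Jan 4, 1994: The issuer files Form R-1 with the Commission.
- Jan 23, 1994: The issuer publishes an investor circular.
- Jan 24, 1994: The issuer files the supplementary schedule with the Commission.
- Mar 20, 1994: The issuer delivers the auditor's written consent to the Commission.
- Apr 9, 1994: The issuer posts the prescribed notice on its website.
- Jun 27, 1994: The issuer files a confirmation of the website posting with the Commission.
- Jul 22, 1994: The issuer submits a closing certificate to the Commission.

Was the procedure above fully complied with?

(1) due by Jan 1, 1994 + 48 days = Feb 18, 1994; Jan 4, 1994 is within that limit.
(2) due by Jan 20, 1994 + 5 days = Jan 25, 1994; completed Jan 23, 1994, before the deadline.
(3) due by Jan 23, 1994 + 37 days = Mar 1, 1994; completed Jan 24, 1994, before the deadline.
(4) due by Jan 24, 1994 + 57 days = Mar 22, 1994; done Mar 20, 1994 — timely.
(5) the permitted window runs from Jan 4, 1994 + 16 = Jan 20, 1994 to Jan 4, 1994 + 133 = May 17, 1994; Apr 9, 1994 falls inside that range.
(6) the permitted window runs from Apr 24, 1994 + 20 = May 14, 1994 to Apr 24, 1994 + 65 = Jun 28, 1994; done Jun 27, 1994 — within the window.
(7) the permitted window runs from Jun 27, 1994 + 7 = Jul 4, 1994 to Jun 27, 1994 + 41 = Aug 7, 1994; Jul 22, 1994 falls inside that range.

Yes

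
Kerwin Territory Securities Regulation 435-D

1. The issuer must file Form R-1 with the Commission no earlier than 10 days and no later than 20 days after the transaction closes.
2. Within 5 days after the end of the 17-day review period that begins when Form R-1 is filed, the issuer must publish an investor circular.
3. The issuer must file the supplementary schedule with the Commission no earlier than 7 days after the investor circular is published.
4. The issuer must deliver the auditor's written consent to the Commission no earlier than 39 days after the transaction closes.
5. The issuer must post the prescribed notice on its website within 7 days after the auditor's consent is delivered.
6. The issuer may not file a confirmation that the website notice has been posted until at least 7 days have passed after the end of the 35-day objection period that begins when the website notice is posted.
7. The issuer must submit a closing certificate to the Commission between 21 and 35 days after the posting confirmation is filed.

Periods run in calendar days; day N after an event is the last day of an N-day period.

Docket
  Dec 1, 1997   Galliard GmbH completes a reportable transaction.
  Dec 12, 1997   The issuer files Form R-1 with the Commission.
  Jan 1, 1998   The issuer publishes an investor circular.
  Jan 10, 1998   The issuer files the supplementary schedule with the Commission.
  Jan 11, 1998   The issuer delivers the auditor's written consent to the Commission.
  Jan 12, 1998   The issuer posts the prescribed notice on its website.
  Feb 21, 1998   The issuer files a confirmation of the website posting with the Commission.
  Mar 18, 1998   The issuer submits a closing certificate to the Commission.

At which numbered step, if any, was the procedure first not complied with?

Step 6

Step 1: the window is 10–20 days after Dec 1, 1997 (when the transaction closes), so Dec 11, 1997 through Dec 21, 1997; done Dec 12, 1997, which is between those dates.
Step 2: 5 days after Dec 29, 1997 (end of the 17-day review period, which began when Form R-1 is filed on Dec 12, 1997) is Jan 3, 1998; done Jan 1, 1998 — timely.
Step 3: the earliest permitted date is 7 days after Jan 1, 1998 (when the investor circular is published), i.e. Jan 8, 1998; done Jan 10, 1998 — permitted.
Step 4: the earliest permitted date is 39 days after Dec 1, 1997 (when the transaction closes), i.e. Jan 9, 1998; Jan 11, 1998 is on or after that date.
Step 5: 7 days after Jan 11, 1998 (when the auditor's consent is delivered) is Jan 18, 1998; completed Jan 12, 1998, before the deadline.
Step 6: the earliest permitted date is 7 days after Feb 16, 1998 (end of the 35-day objection period, which began when the website notice is posted on Jan 12, 1998), i.e. Feb 23, 1998; done Feb 21, 1998 — 2 days too early.
The analysis stops there.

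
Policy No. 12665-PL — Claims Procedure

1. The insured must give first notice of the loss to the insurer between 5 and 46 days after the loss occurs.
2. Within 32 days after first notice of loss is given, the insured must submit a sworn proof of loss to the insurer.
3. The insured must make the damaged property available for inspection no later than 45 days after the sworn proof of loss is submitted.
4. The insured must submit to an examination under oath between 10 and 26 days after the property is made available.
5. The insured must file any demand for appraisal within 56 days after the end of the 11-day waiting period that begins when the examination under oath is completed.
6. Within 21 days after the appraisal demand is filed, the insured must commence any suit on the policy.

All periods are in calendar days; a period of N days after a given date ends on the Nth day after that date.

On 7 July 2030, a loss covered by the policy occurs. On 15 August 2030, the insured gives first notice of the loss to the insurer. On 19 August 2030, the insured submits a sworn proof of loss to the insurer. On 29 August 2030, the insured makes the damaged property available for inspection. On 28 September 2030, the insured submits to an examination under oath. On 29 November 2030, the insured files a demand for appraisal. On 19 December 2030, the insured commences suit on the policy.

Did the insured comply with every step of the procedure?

(1) the permitted window runs from 7 July 2030 + 5 = 12 July 2030 to 7 July 2030 + 46 = 22 August 2030; done 15 August 2030, which is between those dates.
(2) due by 15 August 2030 + 32 days = 16 September 2030; done 19 August 2030 — timely.
(3) due by 19 August 2030 + 45 days = 3 October 2030; done 29 August 2030 — timely.
(4) the permitted window runs from 29 August 2030 + 10 = 8 September 2030 to 29 August 2030 + 26 = 24 September 2030; done 28 September 2030 — 4 days after the window closed.

No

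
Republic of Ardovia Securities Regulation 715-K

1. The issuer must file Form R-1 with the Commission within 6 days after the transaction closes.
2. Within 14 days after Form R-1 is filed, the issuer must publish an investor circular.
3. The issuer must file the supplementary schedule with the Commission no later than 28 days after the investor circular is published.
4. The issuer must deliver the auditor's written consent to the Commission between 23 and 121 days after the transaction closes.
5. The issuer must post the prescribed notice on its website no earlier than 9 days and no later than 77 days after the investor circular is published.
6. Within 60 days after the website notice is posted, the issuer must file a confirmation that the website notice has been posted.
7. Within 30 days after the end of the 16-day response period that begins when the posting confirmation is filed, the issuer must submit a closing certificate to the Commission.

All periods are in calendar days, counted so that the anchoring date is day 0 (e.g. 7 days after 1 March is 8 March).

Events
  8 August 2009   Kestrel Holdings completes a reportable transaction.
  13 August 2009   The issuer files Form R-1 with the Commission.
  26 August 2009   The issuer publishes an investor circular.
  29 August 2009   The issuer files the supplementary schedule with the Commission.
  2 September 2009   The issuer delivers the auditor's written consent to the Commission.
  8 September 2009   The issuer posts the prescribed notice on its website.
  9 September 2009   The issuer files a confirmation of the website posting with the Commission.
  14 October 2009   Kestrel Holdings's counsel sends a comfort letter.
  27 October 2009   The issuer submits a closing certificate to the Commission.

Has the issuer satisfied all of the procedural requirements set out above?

Step 1 — counting 6 days from 8 August 2009 (when the transaction closes) gives a deadline of 14 August 2009; 13 August 2009 is within that limit.
Step 2 — counting 14 days from 13 August 2009 (when Form R-1 is filed) gives a deadline of 27 August 2009; done 26 August 2009 — timely.
Step 3 — counting 28 days from 26 August 2009 (when the investor circular is published) gives a deadline of 23 September 2009; completed 29 August 2009, before the deadline.
Step 4 — 23 and 121 days from 8 August 2009 (when the transaction closes) are 31 August 2009 and 7 December 2009 respectively; done 2 September 2009 — within the window.
Step 5 — 9 and 77 days from 26 August 2009 (when the investor circular is published) are 4 September 2009 and 11 November 2009 respectively; 8 September 2009 falls inside that range.
Step 6 — counting 60 days from 8 September 2009 (when the website notice is posted) gives a deadline of 7 November 2009; 9 September 2009 is within that limit.
Step 7 — counting 30 days from 25 September 2009 (end of the 16-day response period, which began when the posting confirmation is filed on 9 September 2009) gives a deadline of 25 October 2009; done 27 October 2009 — 2 days late.
The analysis stops there.

No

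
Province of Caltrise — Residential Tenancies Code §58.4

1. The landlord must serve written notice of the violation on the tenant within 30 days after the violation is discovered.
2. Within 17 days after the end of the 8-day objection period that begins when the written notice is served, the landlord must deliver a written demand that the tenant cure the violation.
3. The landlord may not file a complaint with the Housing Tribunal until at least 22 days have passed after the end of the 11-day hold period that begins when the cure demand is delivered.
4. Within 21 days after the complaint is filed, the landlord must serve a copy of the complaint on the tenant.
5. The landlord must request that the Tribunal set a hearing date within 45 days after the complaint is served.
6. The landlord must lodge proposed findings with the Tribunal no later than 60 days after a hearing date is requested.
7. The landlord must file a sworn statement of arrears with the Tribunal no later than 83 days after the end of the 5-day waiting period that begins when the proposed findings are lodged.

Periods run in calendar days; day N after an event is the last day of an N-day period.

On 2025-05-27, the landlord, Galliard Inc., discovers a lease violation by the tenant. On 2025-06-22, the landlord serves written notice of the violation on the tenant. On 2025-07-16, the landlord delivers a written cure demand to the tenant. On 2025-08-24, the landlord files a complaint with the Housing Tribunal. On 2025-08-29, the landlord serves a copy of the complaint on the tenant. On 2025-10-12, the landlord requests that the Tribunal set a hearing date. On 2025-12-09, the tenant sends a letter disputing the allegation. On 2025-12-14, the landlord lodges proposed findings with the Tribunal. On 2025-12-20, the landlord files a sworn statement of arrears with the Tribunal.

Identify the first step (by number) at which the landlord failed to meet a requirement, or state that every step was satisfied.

Step 6

Step 1: 30 days after 2025-05-27 (when the violation is discovered) is 2025-06-26; completed 2025-06-22, before the deadline.
Step 2: 17 days after 2025-06-30 (end of the 8-day objection period, which began when the written notice is served on 2025-06-22) is 2025-07-17; completed 2025-07-16, before the deadline.
Step 3: the earliest permitted date is 22 days after 2025-07-27 (end of the 11-day hold period, which began when the cure demand is delivered on 2025-07-16), i.e. 2025-08-18; done 2025-08-24, after the minimum wait.
Step 4: 21 days after 2025-08-24 (when the complaint is filed) is 2025-09-14; done 2025-08-29 — timely.
Step 5: 45 days after 2025-08-29 (when the complaint is served) is 2025-10-13; completed 2025-10-12, before the deadline.
Step 6: 60 days after 2025-10-12 (when a hearing date is requested) is 2025-12-11; not done until 2025-12-14, 3 days after the deadline.
The analysis stops there.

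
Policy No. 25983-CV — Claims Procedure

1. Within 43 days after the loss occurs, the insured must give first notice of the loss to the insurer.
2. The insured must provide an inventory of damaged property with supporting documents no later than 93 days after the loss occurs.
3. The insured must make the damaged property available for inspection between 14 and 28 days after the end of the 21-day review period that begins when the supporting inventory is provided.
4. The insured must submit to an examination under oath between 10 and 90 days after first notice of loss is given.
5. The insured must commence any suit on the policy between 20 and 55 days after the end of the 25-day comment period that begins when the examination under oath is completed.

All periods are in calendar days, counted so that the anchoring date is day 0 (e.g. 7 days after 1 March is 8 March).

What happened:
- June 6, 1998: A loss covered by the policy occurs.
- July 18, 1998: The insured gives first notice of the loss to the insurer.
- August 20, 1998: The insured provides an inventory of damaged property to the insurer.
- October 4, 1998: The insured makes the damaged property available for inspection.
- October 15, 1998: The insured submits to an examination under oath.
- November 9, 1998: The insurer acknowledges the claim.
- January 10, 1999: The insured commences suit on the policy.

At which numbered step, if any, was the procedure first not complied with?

(1) due by June 6, 1998 + 43 days = July 19, 1998; done July 18, 1998 — timely.
(2) due by June 6, 1998 + 93 days = September 7, 1998; done August 20, 1998 — timely.
(3) the permitted window runs from September 10, 1998 + 14 = September 24, 1998 to September 10, 1998 + 28 = October 8, 1998; done October 4, 1998 — within the window.
(4) the permitted window runs from July 18, 1998 + 10 = July 28, 1998 to July 18, 1998 + 90 = October 16, 1998; done October 15, 1998 — within the window.
(5) the permitted window runs from November 9, 1998 + 20 = November 29, 1998 to November 9, 1998 + 55 = January 3, 1999; done January 10, 1999 — 7 days after the window closed.
That is the first point of non-compliance.

Step 5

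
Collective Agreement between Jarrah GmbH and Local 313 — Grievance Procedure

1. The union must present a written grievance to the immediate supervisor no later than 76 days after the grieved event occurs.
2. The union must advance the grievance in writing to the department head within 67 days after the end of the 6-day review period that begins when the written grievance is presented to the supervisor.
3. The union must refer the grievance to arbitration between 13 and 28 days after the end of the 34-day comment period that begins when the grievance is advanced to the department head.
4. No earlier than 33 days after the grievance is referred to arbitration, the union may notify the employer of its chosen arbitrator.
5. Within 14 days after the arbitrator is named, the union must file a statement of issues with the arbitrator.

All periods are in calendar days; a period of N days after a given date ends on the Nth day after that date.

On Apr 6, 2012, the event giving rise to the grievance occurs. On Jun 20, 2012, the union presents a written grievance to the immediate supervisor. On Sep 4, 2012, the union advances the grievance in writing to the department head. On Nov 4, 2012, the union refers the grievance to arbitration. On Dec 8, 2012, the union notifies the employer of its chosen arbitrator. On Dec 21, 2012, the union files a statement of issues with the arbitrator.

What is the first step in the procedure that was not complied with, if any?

Step 1 — counting 76 days from Apr 6, 2012 (when the grieved event occurs) gives a deadline of Jun 21, 2012; done Jun 20, 2012 — timely.
Step 2 — counting 67 days from Jun 26, 2012 (end of the 6-day review period, which began when the written grievance is presented to the supervisor on Jun 20, 2012) gives a deadline of Sep 1, 2012; not done until Sep 4, 2012, 3 days after the deadline.

Step 2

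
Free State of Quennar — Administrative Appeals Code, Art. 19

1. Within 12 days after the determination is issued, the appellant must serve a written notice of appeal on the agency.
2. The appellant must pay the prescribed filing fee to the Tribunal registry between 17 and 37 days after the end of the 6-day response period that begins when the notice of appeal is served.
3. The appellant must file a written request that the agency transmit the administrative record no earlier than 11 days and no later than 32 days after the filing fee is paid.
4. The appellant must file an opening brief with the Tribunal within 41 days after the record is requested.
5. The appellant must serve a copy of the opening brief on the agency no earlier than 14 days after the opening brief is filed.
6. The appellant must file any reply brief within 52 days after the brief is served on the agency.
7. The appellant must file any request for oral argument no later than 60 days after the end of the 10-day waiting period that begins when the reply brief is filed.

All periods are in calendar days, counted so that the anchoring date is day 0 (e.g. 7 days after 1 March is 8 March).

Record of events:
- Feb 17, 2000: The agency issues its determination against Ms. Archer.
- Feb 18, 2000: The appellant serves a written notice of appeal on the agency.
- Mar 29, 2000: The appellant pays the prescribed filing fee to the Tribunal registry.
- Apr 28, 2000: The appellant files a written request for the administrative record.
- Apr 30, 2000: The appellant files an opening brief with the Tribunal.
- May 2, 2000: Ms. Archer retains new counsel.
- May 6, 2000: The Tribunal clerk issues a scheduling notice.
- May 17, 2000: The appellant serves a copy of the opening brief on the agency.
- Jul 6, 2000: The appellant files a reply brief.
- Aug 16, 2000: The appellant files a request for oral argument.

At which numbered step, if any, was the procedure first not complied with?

None — every step was satisfied

Step 1: 12 days after Feb 17, 2000 (when the determination is issued) is Feb 29, 2000; done Feb 18, 2000 — timely.
Step 2: the window is 17–37 days after Feb 24, 2000 (end of the 6-day response period, which began when the notice of appeal is served on Feb 18, 2000), so Mar 12, 2000 through Apr 1, 2000; done Mar 29, 2000 — within the window.
Step 3: the window is 11–32 days after Mar 29, 2000 (when the filing fee is paid), so Apr 9, 2000 through Apr 30, 2000; done Apr 28, 2000, which is between those dates.
Step 4: 41 days after Apr 28, 2000 (when the record is requested) is Jun 8, 2000; completed Apr 30, 2000, before the deadline.
Step 5: the earliest permitted date is 14 days after Apr 30, 2000 (when the opening brief is filed), i.e. May 14, 2000; done May 17, 2000, after the minimum wait.
Step 6: 52 days after May 17, 2000 (when the brief is served on the agency) is Jul 8, 2000; Jul 6, 2000 is within that limit.
Step 7: 60 days after Jul 16, 2000 (end of the 10-day waiting period, which began when the reply brief is filed on Jul 6, 2000) is Sep 14, 2000; completed Aug 16, 2000, before the deadline.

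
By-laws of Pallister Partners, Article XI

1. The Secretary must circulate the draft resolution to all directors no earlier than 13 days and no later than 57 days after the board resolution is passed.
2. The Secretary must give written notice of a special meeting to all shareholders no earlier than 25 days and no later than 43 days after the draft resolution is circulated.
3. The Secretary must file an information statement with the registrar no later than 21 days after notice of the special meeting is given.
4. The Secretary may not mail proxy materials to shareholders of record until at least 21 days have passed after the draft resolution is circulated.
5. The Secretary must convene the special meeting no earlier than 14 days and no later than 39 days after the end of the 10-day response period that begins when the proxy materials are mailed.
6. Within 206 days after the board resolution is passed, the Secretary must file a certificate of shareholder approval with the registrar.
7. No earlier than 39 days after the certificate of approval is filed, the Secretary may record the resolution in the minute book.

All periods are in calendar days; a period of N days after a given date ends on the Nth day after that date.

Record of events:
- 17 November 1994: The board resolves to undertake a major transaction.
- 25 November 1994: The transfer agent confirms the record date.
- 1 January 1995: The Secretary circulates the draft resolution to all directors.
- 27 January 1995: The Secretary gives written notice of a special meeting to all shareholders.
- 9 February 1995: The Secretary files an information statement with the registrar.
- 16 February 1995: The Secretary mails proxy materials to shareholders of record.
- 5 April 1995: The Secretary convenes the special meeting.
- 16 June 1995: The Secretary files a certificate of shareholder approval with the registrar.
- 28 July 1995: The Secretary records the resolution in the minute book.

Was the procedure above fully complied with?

No

Step 1 — 13 and 57 days from 17 November 1994 (when the board resolution is passed) are 30 November 1994 and 13 January 1995 respectively; done 1 January 1995, which is between those dates.
Step 2 — 25 and 43 days from 1 January 1995 (when the draft resolution is circulated) are 26 January 1995 and 13 February 1995 respectively; 27 January 1995 falls inside that range.
Step 3 — counting 21 days from 27 January 1995 (when notice of the special meeting is given) gives a deadline of 17 February 1995; 9 February 1995 is within that limit.
Step 4 — must wait 21 days from 1 January 1995 (when the draft resolution is circulated), so not before 22 January 1995; 16 February 1995 is on or after that date.
Step 5 — 14 and 39 days from 26 February 1995 (end of the 10-day response period, which began when the proxy materials are mailed on 16 February 1995) are 12 March 1995 and 6 April 1995 respectively; done 5 April 1995, which is between those dates.
Step 6 — counting 206 days from 17 November 1994 (when the board resolution is passed) gives a deadline of 11 June 1995; 16 June 1995 misses that deadline by 5 days.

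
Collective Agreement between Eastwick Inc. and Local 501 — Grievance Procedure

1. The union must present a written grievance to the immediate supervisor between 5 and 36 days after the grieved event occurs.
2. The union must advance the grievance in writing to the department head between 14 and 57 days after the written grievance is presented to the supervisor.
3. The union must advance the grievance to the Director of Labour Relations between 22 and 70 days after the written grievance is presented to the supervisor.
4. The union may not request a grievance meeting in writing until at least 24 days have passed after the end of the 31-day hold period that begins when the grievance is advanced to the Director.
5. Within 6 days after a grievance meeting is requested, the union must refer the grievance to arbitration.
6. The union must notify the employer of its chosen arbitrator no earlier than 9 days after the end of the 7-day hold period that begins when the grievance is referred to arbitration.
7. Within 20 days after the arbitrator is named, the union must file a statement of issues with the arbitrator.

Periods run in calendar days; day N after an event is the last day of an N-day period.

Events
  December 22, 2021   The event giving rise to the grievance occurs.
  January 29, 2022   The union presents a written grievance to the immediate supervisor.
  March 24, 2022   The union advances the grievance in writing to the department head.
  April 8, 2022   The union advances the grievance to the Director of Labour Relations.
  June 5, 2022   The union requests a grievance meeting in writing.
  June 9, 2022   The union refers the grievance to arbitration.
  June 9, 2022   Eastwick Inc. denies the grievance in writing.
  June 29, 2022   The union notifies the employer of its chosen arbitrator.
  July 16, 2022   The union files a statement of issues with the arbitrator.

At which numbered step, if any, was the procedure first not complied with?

(1) the permitted window runs from December 22, 2021 + 5 = December 27, 2021 to December 22, 2021 + 36 = January 27, 2022; January 29, 2022 is 2 days past the end of the window.
The procedure was therefore not followed at step 1.

Step 1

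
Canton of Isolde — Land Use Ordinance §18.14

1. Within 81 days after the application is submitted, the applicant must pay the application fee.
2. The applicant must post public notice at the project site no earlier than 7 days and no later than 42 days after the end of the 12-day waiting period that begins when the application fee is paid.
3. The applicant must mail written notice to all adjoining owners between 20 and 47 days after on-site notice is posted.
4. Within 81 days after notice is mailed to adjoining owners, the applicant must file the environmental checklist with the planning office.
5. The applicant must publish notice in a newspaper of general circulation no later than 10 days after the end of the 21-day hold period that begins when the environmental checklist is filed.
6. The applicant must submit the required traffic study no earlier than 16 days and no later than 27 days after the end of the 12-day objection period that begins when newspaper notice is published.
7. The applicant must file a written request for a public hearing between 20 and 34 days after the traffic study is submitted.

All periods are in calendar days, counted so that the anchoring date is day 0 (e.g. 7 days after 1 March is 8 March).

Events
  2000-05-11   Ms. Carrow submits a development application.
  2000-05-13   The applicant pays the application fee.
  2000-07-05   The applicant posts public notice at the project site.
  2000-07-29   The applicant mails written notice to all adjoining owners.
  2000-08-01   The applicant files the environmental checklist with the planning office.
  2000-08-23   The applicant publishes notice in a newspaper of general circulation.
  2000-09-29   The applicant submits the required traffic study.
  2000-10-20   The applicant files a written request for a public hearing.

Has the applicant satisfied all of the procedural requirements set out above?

Yes

(1) due by 2000-05-11 + 81 days = 2000-07-31; completed 2000-05-13, before the deadline.
(2) the permitted window runs from 2000-05-25 + 7 = 2000-06-01 to 2000-05-25 + 42 = 2000-07-06; done 2000-07-05 — within the window.
(3) the permitted window runs from 2000-07-05 + 20 = 2000-07-25 to 2000-07-05 + 47 = 2000-08-21; done 2000-07-29 — within the window.
(4) due by 2000-07-29 + 81 days = 2000-10-18; done 2000-08-01 — timely.
(5) due by 2000-08-22 + 10 days = 2000-09-01; done 2000-08-23 — timely.
(6) the permitted window runs from 2000-09-04 + 16 = 2000-09-20 to 2000-09-04 + 27 = 2000-10-01; 2000-09-29 falls inside that range.
(7) the permitted window runs from 2000-09-29 + 20 = 2000-10-19 to 2000-09-29 + 34 = 2000-11-02; done 2000-10-20, which is between those dates.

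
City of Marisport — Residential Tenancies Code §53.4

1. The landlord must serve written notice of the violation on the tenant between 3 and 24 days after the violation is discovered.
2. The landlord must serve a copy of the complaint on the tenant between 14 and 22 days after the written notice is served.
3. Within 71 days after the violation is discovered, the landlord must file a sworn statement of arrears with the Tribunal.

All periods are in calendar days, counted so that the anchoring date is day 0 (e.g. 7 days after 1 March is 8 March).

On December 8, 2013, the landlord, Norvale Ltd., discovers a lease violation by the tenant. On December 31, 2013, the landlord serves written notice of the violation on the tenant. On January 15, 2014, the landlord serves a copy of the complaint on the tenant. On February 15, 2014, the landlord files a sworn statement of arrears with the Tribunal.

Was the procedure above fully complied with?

Yes

Step 1 — 3 and 24 days from December 8, 2013 (when the violation is discovered) are December 11, 2013 and January 1, 2014 respectively; done December 31, 2013, which is between those dates.
Step 2 — 14 and 22 days from December 31, 2013 (when the written notice is served) are January 14, 2014 and January 22, 2014 respectively; January 15, 2014 falls inside that range.
Step 3 — counting 71 days from December 8, 2013 (when the violation is discovered) gives a deadline of February 17, 2014; done February 15, 2014 — timely.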